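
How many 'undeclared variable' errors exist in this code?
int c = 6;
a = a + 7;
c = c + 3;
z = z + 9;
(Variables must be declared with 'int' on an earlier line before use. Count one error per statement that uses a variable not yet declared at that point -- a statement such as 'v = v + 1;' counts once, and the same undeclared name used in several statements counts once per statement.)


Scanning code line by line:
  Line 1: declare 'c' -> declared = ['c']
  Line 2: use 'a' -> ERROR (undeclared)
  Line 3: use 'c' -> OK (declared)
  Line 4: use 'z' -> ERROR (undeclared)
Total undeclared variable errors: 2

2


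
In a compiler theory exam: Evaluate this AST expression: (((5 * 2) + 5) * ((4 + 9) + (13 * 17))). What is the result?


Expression: (((5 * 2) + 5) * ((4 + 9) + (13 * 17)))
Evaluating step by step:
  5 * 2 = 10
  10 + 5 = 15
  4 + 9 = 13
  13 * 17 = 221
  13 + 221 = 234
  15 * 234 = 3510
Result: 3510

3510


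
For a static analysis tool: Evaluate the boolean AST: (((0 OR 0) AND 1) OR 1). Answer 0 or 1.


Step 1: Evaluate inner node
  0 OR 0 = 0
Step 2: Evaluate next node
  0 AND 1 = 0
Step 3: Evaluate root node
  0 OR 1 = 1

1


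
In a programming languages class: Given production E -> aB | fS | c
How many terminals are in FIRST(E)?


Production: E -> aB | fS | c
Examining each alternative for leading terminals:
  E -> aB : first terminal = 'a'
  E -> fS : first terminal = 'f'
  E -> c : first terminal = 'c'
FIRST(E) = {a, c, f}
Count: 3

3


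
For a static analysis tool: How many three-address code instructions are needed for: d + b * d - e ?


Expression: d + b * d - e
Generating three-address code (respecting * over +/- precedence):
  Instruction 1: t1 = b * d
  Instruction 2: t2 = d + t1
  Instruction 3: t3 = t2 - e
Total instructions: 3

3


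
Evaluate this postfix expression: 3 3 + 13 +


Processing tokens left to right:
Push 3, Push 3
Pop 3 and 3, compute 3 + 3 = 6, push 6
Push 13
Pop 6 and 13, compute 6 + 13 = 19, push 19
Stack result: 19

19


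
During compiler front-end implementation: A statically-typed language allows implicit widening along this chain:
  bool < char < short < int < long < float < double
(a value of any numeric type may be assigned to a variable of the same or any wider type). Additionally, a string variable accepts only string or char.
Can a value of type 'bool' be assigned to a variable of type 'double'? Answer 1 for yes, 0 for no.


Target variable type: double
Source value type: bool
Numeric ranks: bool=0, double=6
Widening allowed iff rank(source) <= rank(target): 0 <= 6? Yes
Result: 1

1


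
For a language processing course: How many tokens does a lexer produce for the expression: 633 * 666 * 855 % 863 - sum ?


Scanning '633 * 666 * 855 % 863 - sum'
Token 1: '633' -> integer_literal
Token 2: '*' -> operator
Token 3: '666' -> integer_literal
Token 4: '*' -> operator
Token 5: '855' -> integer_literal
Token 6: '%' -> operator
Token 7: '863' -> integer_literal
Token 8: '-' -> operator
Token 9: 'sum' -> identifier
Total tokens: 9

9


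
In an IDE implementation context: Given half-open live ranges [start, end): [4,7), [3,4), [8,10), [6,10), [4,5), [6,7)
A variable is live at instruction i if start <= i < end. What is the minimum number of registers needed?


Live ranges:
  Var0: [4, 7)
  Var1: [3, 4)
  Var2: [8, 10)
  Var3: [6, 10)
  Var4: [4, 5)
  Var5: [6, 7)
Sweep-line events (position, delta, active):
  pos=3 start -> active=1
  pos=4 end -> active=0
  pos=4 start -> active=1
  pos=4 start -> active=2
  pos=5 end -> active=1
  pos=6 start -> active=2
  pos=6 start -> active=3
  pos=7 end -> active=2
  pos=7 end -> active=1
  pos=8 start -> active=2
  pos=10 end -> active=1
  pos=10 end -> active=0
Maximum simultaneous active: 3
Minimum registers needed: 3

3


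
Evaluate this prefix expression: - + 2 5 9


Parsing prefix expression: - + 2 5 9
Step 1: Innermost operation '+ 2 5'
  2 + 5 = 7
Step 2: Outer operation '- [7] 9'
  7 - 9 = -2

-2


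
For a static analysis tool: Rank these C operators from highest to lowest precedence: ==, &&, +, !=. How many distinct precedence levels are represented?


Looking up precedence for each operator:
  == -> precedence 3
  && -> precedence 2
  + -> precedence 5
  != -> precedence 3
Sorted highest to lowest: +, ==, !=, &&
Distinct precedence values: [5, 3, 2]
Number of distinct levels: 3

3


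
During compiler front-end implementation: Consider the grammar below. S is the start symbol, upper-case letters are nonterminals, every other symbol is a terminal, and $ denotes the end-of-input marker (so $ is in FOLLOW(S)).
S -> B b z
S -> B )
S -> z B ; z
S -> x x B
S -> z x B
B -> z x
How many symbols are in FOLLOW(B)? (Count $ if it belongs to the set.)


S is the start symbol and does not occur in any rule body, so FOLLOW(S) = {$}.
Examining every occurrence of B in a rule body:
  S -> B b z : B is followed by terminal 'b' -> add 'b'
  S -> B ) : B is followed by terminal ')' -> add ')'
  S -> z B ; z : B is followed by terminal ';' -> add ';'
  S -> x x B : B is at the right end -> add FOLLOW(S) = {$}
  S -> z x B : B is at the right end -> add FOLLOW(S) = {$} (already in the set)
  B -> z x : B does not occur in the body -> contributes nothing
FOLLOW(B) = {), ;, b, $}
Count: 4

4


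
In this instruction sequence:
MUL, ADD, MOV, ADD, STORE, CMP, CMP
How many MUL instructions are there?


Scanning instruction sequence for MUL:
  Position 1: MUL <- MATCH
  Position 2: ADD
  Position 3: MOV
  Position 4: ADD
  Position 5: STORE
  Position 6: CMP
  Position 7: CMP
Matches at positions: [1]
Total MUL count: 1

1


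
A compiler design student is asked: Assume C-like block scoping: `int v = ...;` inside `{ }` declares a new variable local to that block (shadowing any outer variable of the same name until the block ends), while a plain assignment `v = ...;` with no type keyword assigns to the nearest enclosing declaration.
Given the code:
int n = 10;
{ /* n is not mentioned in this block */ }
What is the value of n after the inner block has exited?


Analyzing scoping rules:
Outer scope: declares n = 10
Inner block: n is neither redeclared nor assigned -> unchanged
After the block -> 10
Result: 10

10


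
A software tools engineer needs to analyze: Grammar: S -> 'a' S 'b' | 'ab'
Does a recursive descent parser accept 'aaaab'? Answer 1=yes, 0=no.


Grammar accepts strings of the form a^n b^n (n >= 1)
Word: 'aaaab'
Counting: 4 a's and 1 b's
Check: 4 == 1? No
Mismatch: a-count != b-count
Rejected

0


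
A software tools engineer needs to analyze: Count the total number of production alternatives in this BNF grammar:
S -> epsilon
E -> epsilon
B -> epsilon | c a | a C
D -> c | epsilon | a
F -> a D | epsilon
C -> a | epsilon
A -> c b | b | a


Counting alternatives per rule:
  S: 1 alternative(s)
  E: 1 alternative(s)
  B: 3 alternative(s)
  D: 3 alternative(s)
  F: 2 alternative(s)
  C: 2 alternative(s)
  A: 3 alternative(s)
Sum: 1 + 1 + 3 + 3 + 2 + 2 + 3 = 15

15


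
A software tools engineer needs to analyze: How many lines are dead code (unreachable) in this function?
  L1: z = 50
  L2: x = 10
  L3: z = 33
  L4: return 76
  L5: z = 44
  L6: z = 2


Analyzing control flow:
  L1: reachable (before return)
  L2: reachable (before return)
  L3: reachable (before return)
  L4: reachable (return statement)
  L5: DEAD (after return at L4)
  L6: DEAD (after return at L4)
Return at L4, total lines = 6
Dead lines: L5 through L6
Count: 2

2


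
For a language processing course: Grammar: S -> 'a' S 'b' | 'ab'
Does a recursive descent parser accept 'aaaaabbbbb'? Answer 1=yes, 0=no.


Grammar accepts strings of the form a^n b^n (n >= 1)
Word: 'aaaaabbbbb'
Counting: 5 a's and 5 b's
Check: 5 == 5? Yes
Derivation (S -> aSb applied 4 time(s), then S -> ab): S => aSb => aaSbb => aaaSbbb => aaaaSbbbb => aaaaabbbbb
Accepted

1


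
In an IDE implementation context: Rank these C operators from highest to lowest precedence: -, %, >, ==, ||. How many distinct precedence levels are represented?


Looking up precedence for each operator:
  - -> precedence 5
  % -> precedence 6
  > -> precedence 4
  == -> precedence 3
  || -> precedence 1
Sorted highest to lowest: %, -, >, ==, ||
Distinct precedence values: [6, 5, 4, 3, 1]
Number of distinct levels: 5

5


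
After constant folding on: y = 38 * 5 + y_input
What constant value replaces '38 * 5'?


Identifying constant sub-expression:
  Original: y = 38 * 5 + y_input
  38 and 5 are both compile-time constants
  Evaluating: 38 * 5 = 190
  After folding: y = 190 + y_input

190


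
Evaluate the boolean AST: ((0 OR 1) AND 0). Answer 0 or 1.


Step 1: Evaluate inner node
  0 OR 1 = 1
Step 2: Evaluate root node
  1 AND 0 = 0

0


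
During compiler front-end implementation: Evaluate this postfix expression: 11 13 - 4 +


Processing tokens left to right:
Push 11, Push 13
Pop 11 and 13, compute 11 - 13 = -2, push -2
Push 4
Pop -2 and 4, compute -2 + 4 = 2, push 2
Stack result: 2

2


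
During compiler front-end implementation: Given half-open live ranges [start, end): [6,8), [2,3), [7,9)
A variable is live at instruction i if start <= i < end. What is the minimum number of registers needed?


Live ranges:
  Var0: [6, 8)
  Var1: [2, 3)
  Var2: [7, 9)
Sweep-line events (position, delta, active):
  pos=2 start -> active=1
  pos=3 end -> active=0
  pos=6 start -> active=1
  pos=7 start -> active=2
  pos=8 end -> active=1
  pos=9 end -> active=0
Maximum simultaneous active: 2
Minimum registers needed: 2

2


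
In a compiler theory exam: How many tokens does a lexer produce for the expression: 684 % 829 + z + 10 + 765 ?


Scanning '684 % 829 + z + 10 + 765'
Token 1: '684' -> integer_literal
Token 2: '%' -> operator
Token 3: '829' -> integer_literal
Token 4: '+' -> operator
Token 5: 'z' -> identifier
Token 6: '+' -> operator
Token 7: '10' -> integer_literal
Token 8: '+' -> operator
Token 9: '765' -> integer_literal
Total tokens: 9

9


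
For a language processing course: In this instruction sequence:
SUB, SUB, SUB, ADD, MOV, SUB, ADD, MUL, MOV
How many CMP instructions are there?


Scanning instruction sequence for CMP:
  Position 1: SUB
  Position 2: SUB
  Position 3: SUB
  Position 4: ADD
  Position 5: MOV
  Position 6: SUB
  Position 7: ADD
  Position 8: MUL
  Position 9: MOV
Matches at positions: []
Total CMP count: 0

0


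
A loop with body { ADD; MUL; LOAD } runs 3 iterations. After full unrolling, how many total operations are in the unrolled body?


Loop body operations: ADD, MUL, LOAD (3 ops per iteration)
Unrolling 3 iterations:
  Iteration 1: ADD, MUL, LOAD (3 ops)
  Iteration 2: ADD, MUL, LOAD (3 ops)
  Iteration 3: ADD, MUL, LOAD (3 ops)
Total: 3 iterations * 3 ops/iter = 9 operations

9


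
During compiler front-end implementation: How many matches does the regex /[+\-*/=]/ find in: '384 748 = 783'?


Pattern: /[+\-*/=]/ (operators)
Input: '384 748 = 783'
Scanning for matches:
  Match 1: '='
Total matches: 1

1


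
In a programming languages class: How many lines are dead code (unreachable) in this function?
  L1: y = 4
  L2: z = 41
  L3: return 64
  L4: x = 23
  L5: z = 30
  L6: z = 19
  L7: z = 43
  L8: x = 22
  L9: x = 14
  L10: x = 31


Analyzing control flow:
  L1: reachable (before return)
  L2: reachable (before return)
  L3: reachable (return statement)
  L4: DEAD (after return at L3)
  L5: DEAD (after return at L3)
  L6: DEAD (after return at L3)
  L7: DEAD (after return at L3)
  L8: DEAD (after return at L3)
  L9: DEAD (after return at L3)
  L10: DEAD (after return at L3)
Return at L3, total lines = 10
Dead lines: L4 through L10
Count: 7

7


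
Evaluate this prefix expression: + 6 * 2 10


Parsing prefix expression: + 6 * 2 10
Step 1: Innermost operation '* 2 10'
  2 * 10 = 20
Step 2: Outer operation '+ 6 [20]'
  6 + 20 = 26

26


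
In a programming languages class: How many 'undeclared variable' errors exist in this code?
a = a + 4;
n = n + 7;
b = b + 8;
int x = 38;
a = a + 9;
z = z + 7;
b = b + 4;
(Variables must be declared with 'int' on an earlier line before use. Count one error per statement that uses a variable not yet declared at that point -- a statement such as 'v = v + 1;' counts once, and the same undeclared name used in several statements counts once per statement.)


Scanning code line by line:
  Line 1: use 'a' -> ERROR (undeclared)
  Line 2: use 'n' -> ERROR (undeclared)
  Line 3: use 'b' -> ERROR (undeclared)
  Line 4: declare 'x' -> declared = ['x']
  Line 5: use 'a' -> ERROR (undeclared)
  Line 6: use 'z' -> ERROR (undeclared)
  Line 7: use 'b' -> ERROR (undeclared)
Total undeclared variable errors: 6

6


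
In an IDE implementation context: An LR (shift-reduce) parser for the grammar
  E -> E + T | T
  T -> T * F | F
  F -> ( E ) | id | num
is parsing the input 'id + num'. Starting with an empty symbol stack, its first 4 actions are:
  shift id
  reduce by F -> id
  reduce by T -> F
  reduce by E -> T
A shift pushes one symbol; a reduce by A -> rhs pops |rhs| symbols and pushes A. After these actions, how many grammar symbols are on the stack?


Tracking the symbol stack through each action:
  Action 1: shift 'id' : push -> stack = [id] (size 1)
  Action 2: reduce by F -> id : pop 1, push F -> stack = [F] (size 1)
  Action 3: reduce by T -> F : pop 1, push T -> stack = [T] (size 1)
  Action 4: reduce by E -> T : pop 1, push E -> stack = [E] (size 1)
Final stack size: 1

1


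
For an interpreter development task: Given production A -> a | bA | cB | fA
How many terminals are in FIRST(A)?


Production: A -> a | bA | cB | fA
Examining each alternative for leading terminals:
  A -> a : first terminal = 'a'
  A -> bA : first terminal = 'b'
  A -> cB : first terminal = 'c'
  A -> fA : first terminal = 'f'
FIRST(A) = {a, b, c, f}
Count: 4

4


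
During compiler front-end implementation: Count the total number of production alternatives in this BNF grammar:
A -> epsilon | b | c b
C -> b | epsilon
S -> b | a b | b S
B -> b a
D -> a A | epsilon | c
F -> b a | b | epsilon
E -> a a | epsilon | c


Counting alternatives per rule:
  A: 3 alternative(s)
  C: 2 alternative(s)
  S: 3 alternative(s)
  B: 1 alternative(s)
  D: 3 alternative(s)
  F: 3 alternative(s)
  E: 3 alternative(s)
Sum: 3 + 2 + 3 + 1 + 3 + 3 + 3 = 18

18


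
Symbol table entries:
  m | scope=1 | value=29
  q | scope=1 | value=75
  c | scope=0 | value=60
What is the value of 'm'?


Searching symbol table for 'm':
  m | scope=1 | value=29 <- MATCH
  q | scope=1 | value=75
  c | scope=0 | value=60
Found 'm' at scope 1 with value 29

29


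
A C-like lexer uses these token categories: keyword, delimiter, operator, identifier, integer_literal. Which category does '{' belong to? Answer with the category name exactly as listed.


Token: '{'
Checking categories:
  identifier: no
  integer_literal: no
  operator: no
  keyword: no
  delimiter: YES
Category: delimiter

delimiter


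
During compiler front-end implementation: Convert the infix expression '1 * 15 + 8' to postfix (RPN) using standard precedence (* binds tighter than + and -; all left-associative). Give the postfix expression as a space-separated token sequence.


Applying the shunting-yard algorithm:
  Operand 1 -> output
  Push '*' onto operator stack -> op-stack: [*]
  Operand 15 -> output
  See '+' (prec 1); top '*' (prec 2) >= it -> pop '*' to output
  Push '+' onto operator stack -> op-stack: [+]
  Operand 8 -> output
  End of input: pop '+' to output
Postfix result: 1 15 * 8 +

1 15 * 8 +


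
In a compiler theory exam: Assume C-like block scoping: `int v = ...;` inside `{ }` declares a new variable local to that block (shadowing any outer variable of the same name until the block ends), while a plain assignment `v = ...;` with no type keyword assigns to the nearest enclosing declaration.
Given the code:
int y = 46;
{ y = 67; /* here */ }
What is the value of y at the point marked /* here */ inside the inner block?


Analyzing scoping rules:
Outer scope: declares y = 46
Inner block: 'y = 67;' has no type keyword, so it is an assignment to the outer y (no shadowing)
Inside the block, after the assignment -> 67
Result: 67

67


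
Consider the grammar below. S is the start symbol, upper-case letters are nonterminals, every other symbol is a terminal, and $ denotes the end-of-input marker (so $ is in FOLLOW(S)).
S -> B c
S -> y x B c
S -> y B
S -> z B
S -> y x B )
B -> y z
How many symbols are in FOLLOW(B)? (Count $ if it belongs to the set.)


S is the start symbol and does not occur in any rule body, so FOLLOW(S) = {$}.
Examining every occurrence of B in a rule body:
  S -> B c : B is followed by terminal 'c' -> add 'c'
  S -> y x B c : B is followed by terminal 'c' -> add 'c' (already in the set)
  S -> y B : B is at the right end -> add FOLLOW(S) = {$}
  S -> z B : B is at the right end -> add FOLLOW(S) = {$} (already in the set)
  S -> y x B ) : B is followed by terminal ')' -> add ')'
  B -> y z : B does not occur in the body -> contributes nothing
FOLLOW(B) = {), c, $}
Count: 3

3


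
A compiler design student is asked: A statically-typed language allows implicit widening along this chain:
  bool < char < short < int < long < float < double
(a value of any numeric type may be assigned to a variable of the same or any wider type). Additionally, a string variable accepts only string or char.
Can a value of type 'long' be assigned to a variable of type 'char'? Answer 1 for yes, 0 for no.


Target variable type: char
Source value type: long
Numeric ranks: long=4, char=1
Widening allowed iff rank(source) <= rank(target): 4 <= 1? No
Result: 0

0


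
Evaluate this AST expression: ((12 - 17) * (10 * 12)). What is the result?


Expression: ((12 - 17) * (10 * 12))
Evaluating step by step:
  12 - 17 = -5
  10 * 12 = 120
  -5 * 120 = -600
Result: -600

-600


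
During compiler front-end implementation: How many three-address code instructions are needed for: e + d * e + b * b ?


Expression: e + d * e + b * b
Generating three-address code (respecting * over +/- precedence):
  Instruction 1: t1 = d * e
  Instruction 2: t2 = b * b
  Instruction 3: t3 = e + t1
  Instruction 4: t4 = t3 + t2
Total instructions: 4

4


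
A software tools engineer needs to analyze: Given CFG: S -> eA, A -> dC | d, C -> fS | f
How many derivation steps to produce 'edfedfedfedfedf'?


Grammar: S -> eA, A -> dC | d, C -> fS | f
Deriving 'edfedfedfedfedf':
Step 1: S -> eA => eA
Step 2: A -> dC => edC
Step 3: C -> fS => edfS
Step 4: S -> eA => edfeA
Step 5: A -> dC => edfedC
Step 6: C -> fS => edfedfS
Step 7: S -> eA => edfedfeA
Step 8: A -> dC => edfedfedC
Step 9: C -> fS => edfedfedfS
Step 10: S -> eA => edfedfedfeA
Step 11: A -> dC => edfedfedfedC
Step 12: C -> fS => edfedfedfedfS
Step 13: S -> eA => edfedfedfedfeA
Step 14: A -> dC => edfedfedfedfedC
Step 15: C -> f => edfedfedfedfedf
Total derivation steps: 15

15


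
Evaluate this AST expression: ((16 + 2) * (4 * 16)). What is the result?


Expression: ((16 + 2) * (4 * 16))
Evaluating step by step:
  16 + 2 = 18
  4 * 16 = 64
  18 * 64 = 1152
Result: 1152

1152


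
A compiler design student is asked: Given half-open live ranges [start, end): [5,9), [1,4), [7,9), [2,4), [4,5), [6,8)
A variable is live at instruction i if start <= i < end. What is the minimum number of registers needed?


Live ranges:
  Var0: [5, 9)
  Var1: [1, 4)
  Var2: [7, 9)
  Var3: [2, 4)
  Var4: [4, 5)
  Var5: [6, 8)
Sweep-line events (position, delta, active):
  pos=1 start -> active=1
  pos=2 start -> active=2
  pos=4 end -> active=1
  pos=4 end -> active=0
  pos=4 start -> active=1
  pos=5 end -> active=0
  pos=5 start -> active=1
  pos=6 start -> active=2
  pos=7 start -> active=3
  pos=8 end -> active=2
  pos=9 end -> active=1
  pos=9 end -> active=0
Maximum simultaneous active: 3
Minimum registers needed: 3

3


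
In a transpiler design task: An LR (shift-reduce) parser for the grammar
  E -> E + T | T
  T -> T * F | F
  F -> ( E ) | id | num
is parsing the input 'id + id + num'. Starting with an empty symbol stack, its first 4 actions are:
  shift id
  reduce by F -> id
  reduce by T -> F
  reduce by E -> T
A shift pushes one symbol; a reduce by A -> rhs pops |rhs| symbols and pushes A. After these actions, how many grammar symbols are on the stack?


Tracking the symbol stack through each action:
  Action 1: shift 'id' : push -> stack = [id] (size 1)
  Action 2: reduce by F -> id : pop 1, push F -> stack = [F] (size 1)
  Action 3: reduce by T -> F : pop 1, push T -> stack = [T] (size 1)
  Action 4: reduce by E -> T : pop 1, push E -> stack = [E] (size 1)
Final stack size: 1

1


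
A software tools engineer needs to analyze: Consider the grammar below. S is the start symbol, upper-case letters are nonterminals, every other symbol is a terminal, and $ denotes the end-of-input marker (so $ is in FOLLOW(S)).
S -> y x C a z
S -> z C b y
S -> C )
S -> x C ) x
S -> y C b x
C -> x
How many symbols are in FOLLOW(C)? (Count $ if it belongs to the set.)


S is the start symbol and does not occur in any rule body, so FOLLOW(S) = {$}.
Examining every occurrence of C in a rule body:
  S -> y x C a z : C is followed by terminal 'a' -> add 'a'
  S -> z C b y : C is followed by terminal 'b' -> add 'b'
  S -> C ) : C is followed by terminal ')' -> add ')'
  S -> x C ) x : C is followed by terminal ')' -> add ')' (already in the set)
  S -> y C b x : C is followed by terminal 'b' -> add 'b' (already in the set)
  C -> x : C does not occur in the body -> contributes nothing
FOLLOW(C) = {), a, b}
Count: 3

3


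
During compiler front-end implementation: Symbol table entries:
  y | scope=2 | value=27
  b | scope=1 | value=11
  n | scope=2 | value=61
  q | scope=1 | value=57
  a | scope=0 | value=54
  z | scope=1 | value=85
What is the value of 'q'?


Searching symbol table for 'q':
  y | scope=2 | value=27
  b | scope=1 | value=11
  n | scope=2 | value=61
  q | scope=1 | value=57 <- MATCH
  a | scope=0 | value=54
  z | scope=1 | value=85
Found 'q' at scope 1 with value 57

57


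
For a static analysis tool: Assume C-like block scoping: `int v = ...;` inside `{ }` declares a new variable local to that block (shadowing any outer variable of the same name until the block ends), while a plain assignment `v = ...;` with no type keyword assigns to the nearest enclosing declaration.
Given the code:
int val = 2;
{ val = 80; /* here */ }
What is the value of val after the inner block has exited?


Analyzing scoping rules:
Outer scope: declares val = 2
Inner block: 'val = 80;' has no type keyword, so it is an assignment to the outer val (no shadowing)
The assignment changed the outer variable itself, so the new value persists after the block -> 80
Result: 80

80


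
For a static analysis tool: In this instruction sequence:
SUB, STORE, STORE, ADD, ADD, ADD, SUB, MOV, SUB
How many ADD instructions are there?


Scanning instruction sequence for ADD:
  Position 1: SUB
  Position 2: STORE
  Position 3: STORE
  Position 4: ADD <- MATCH
  Position 5: ADD <- MATCH
  Position 6: ADD <- MATCH
  Position 7: SUB
  Position 8: MOV
  Position 9: SUB
Matches at positions: [4, 5, 6]
Total ADD count: 3

3


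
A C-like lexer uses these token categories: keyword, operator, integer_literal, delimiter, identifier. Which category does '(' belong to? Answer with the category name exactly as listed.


Token: '('
Checking categories:
  identifier: no
  integer_literal: no
  operator: no
  keyword: no
  delimiter: YES
Category: delimiter

delimiter


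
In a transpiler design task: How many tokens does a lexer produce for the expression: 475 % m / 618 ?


Scanning '475 % m / 618'
Token 1: '475' -> integer_literal
Token 2: '%' -> operator
Token 3: 'm' -> identifier
Token 4: '/' -> operator
Token 5: '618' -> integer_literal
Total tokens: 5

5


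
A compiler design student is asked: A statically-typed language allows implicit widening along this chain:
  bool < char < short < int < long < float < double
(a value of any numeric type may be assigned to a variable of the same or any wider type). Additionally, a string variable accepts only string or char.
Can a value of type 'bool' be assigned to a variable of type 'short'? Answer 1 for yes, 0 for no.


Target variable type: short
Source value type: bool
Numeric ranks: bool=0, short=2
Widening allowed iff rank(source) <= rank(target): 0 <= 2? Yes
Result: 1

1


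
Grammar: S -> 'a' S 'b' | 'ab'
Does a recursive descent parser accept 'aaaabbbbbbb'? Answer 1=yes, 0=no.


Grammar accepts strings of the form a^n b^n (n >= 1)
Word: 'aaaabbbbbbb'
Counting: 4 a's and 7 b's
Check: 4 == 7? No
Mismatch: a-count != b-count
Rejected

0


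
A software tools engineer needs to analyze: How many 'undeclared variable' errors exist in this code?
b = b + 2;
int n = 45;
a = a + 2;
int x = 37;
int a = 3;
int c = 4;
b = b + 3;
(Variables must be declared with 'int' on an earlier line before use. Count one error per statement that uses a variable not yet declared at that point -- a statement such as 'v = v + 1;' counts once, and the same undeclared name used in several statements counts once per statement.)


Scanning code line by line:
  Line 1: use 'b' -> ERROR (undeclared)
  Line 2: declare 'n' -> declared = ['n']
  Line 3: use 'a' -> ERROR (undeclared)
  Line 4: declare 'x' -> declared = ['n', 'x']
  Line 5: declare 'a' -> declared = ['a', 'n', 'x']
  Line 6: declare 'c' -> declared = ['a', 'c', 'n', 'x']
  Line 7: use 'b' -> ERROR (undeclared)
Total undeclared variable errors: 3

3


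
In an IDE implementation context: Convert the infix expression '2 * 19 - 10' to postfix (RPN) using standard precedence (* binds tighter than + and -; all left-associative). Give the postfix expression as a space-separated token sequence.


Applying the shunting-yard algorithm:
  Operand 2 -> output
  Push '*' onto operator stack -> op-stack: [*]
  Operand 19 -> output
  See '-' (prec 1); top '*' (prec 2) >= it -> pop '*' to output
  Push '-' onto operator stack -> op-stack: [-]
  Operand 10 -> output
  End of input: pop '-' to output
Postfix result: 2 19 * 10 -

2 19 * 10 -


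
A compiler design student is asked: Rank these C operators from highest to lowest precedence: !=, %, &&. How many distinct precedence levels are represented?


Looking up precedence for each operator:
  != -> precedence 3
  % -> precedence 6
  && -> precedence 2
Sorted highest to lowest: %, !=, &&
Distinct precedence values: [6, 3, 2]
Number of distinct levels: 3

3


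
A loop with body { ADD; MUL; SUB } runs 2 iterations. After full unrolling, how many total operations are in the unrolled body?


Loop body operations: ADD, MUL, SUB (3 ops per iteration)
Unrolling 2 iterations:
  Iteration 1: ADD, MUL, SUB (3 ops)
  Iteration 2: ADD, MUL, SUB (3 ops)
Total: 2 iterations * 3 ops/iter = 6 operations

6


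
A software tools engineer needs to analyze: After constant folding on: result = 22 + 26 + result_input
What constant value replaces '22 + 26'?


Identifying constant sub-expression:
  Original: result = 22 + 26 + result_input
  22 and 26 are both compile-time constants
  Evaluating: 22 + 26 = 48
  After folding: result = 48 + result_input

48


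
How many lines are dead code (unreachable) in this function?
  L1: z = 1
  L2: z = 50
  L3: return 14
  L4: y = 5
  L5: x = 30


Analyzing control flow:
  L1: reachable (before return)
  L2: reachable (before return)
  L3: reachable (return statement)
  L4: DEAD (after return at L3)
  L5: DEAD (after return at L3)
Return at L3, total lines = 5
Dead lines: L4 through L5
Count: 2

2


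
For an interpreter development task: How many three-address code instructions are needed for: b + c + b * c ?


Expression: b + c + b * c
Generating three-address code (respecting * over +/- precedence):
  Instruction 1: t1 = b * c
  Instruction 2: t2 = b + c
  Instruction 3: t3 = t2 + t1
Total instructions: 3

3


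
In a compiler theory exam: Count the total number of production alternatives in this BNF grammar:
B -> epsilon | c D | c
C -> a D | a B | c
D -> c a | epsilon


Counting alternatives per rule:
  B: 3 alternative(s)
  C: 3 alternative(s)
  D: 2 alternative(s)
Sum: 3 + 3 + 2 = 8

8


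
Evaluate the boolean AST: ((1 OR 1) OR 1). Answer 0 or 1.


Step 1: Evaluate inner node
  1 OR 1 = 1
Step 2: Evaluate root node
  1 OR 1 = 1

1


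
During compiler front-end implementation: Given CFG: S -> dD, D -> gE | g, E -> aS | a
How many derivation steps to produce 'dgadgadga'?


Grammar: S -> dD, D -> gE | g, E -> aS | a
Deriving 'dgadgadga':
Step 1: S -> dD => dD
Step 2: D -> gE => dgE
Step 3: E -> aS => dgaS
Step 4: S -> dD => dgadD
Step 5: D -> gE => dgadgE
Step 6: E -> aS => dgadgaS
Step 7: S -> dD => dgadgadD
Step 8: D -> gE => dgadgadgE
Step 9: E -> a => dgadgadga
Total derivation steps: 9

9


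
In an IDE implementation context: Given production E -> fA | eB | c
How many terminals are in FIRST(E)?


Production: E -> fA | eB | c
Examining each alternative for leading terminals:
  E -> fA : first terminal = 'f'
  E -> eB : first terminal = 'e'
  E -> c : first terminal = 'c'
FIRST(E) = {c, e, f}
Count: 3

3


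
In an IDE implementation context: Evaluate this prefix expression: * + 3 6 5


Parsing prefix expression: * + 3 6 5
Step 1: Innermost operation '+ 3 6'
  3 + 6 = 9
Step 2: Outer operation '* [9] 5'
  9 * 5 = 45

45


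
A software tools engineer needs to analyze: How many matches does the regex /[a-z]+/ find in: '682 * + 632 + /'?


Pattern: /[a-z]+/ (identifiers)
Input: '682 * + 632 + /'
Scanning for matches:
Total matches: 0

0


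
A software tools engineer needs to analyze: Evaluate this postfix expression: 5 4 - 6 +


Processing tokens left to right:
Push 5, Push 4
Pop 5 and 4, compute 5 - 4 = 1, push 1
Push 6
Pop 1 and 6, compute 1 + 6 = 7, push 7
Stack result: 7

7


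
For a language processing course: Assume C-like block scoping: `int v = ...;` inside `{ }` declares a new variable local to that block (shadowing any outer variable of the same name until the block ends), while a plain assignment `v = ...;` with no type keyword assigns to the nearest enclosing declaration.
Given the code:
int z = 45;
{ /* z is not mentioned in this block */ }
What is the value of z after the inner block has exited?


Analyzing scoping rules:
Outer scope: declares z = 45
Inner block: z is neither redeclared nor assigned -> unchanged
After the block -> 45
Result: 45

45


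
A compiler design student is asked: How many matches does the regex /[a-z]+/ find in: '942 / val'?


Pattern: /[a-z]+/ (identifiers)
Input: '942 / val'
Scanning for matches:
  Match 1: 'val'
Total matches: 1

1


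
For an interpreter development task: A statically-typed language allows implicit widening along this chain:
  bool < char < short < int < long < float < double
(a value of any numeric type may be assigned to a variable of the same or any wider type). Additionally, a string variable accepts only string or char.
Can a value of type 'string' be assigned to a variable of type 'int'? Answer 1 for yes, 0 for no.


Target variable type: int
Source value type: string
Rule: string cannot widen to any numeric type
Result: 0

0


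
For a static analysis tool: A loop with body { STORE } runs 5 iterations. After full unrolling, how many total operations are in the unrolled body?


Loop body operations: STORE (1 op per iteration)
Unrolling 5 iterations:
  Iteration 1: STORE (1 ops)
  Iteration 2: STORE (1 ops)
  Iteration 3: STORE (1 ops)
  Iteration 4: STORE (1 ops)
  Iteration 5: STORE (1 ops)
Total: 5 iterations * 1 ops/iter = 5 operations

5


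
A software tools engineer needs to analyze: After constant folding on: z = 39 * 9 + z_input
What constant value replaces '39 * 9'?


Identifying constant sub-expression:
  Original: z = 39 * 9 + z_input
  39 and 9 are both compile-time constants
  Evaluating: 39 * 9 = 351
  After folding: z = 351 + z_input

351


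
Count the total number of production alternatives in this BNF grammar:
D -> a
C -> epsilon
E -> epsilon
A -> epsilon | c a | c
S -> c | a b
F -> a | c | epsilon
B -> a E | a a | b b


Counting alternatives per rule:
  D: 1 alternative(s)
  C: 1 alternative(s)
  E: 1 alternative(s)
  A: 3 alternative(s)
  S: 2 alternative(s)
  F: 3 alternative(s)
  B: 3 alternative(s)
Sum: 1 + 1 + 1 + 3 + 2 + 3 + 3 = 14

14


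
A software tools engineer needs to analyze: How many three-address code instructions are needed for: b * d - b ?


Expression: b * d - b
Generating three-address code (respecting * over +/- precedence):
  Instruction 1: t1 = b * d
  Instruction 2: t2 = t1 - b
Total instructions: 2

2


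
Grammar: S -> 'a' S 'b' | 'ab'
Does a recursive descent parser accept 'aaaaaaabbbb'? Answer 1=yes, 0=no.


Grammar accepts strings of the form a^n b^n (n >= 1)
Word: 'aaaaaaabbbb'
Counting: 7 a's and 4 b's
Check: 7 == 4? No
Mismatch: a-count != b-count
Rejected

0


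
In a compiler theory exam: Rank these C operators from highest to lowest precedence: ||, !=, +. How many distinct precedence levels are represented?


Looking up precedence for each operator:
  || -> precedence 1
  != -> precedence 3
  + -> precedence 5
Sorted highest to lowest: +, !=, ||
Distinct precedence values: [5, 3, 1]
Number of distinct levels: 3

3


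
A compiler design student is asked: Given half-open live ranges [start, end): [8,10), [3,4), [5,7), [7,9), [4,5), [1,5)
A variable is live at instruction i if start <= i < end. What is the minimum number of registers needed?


Live ranges:
  Var0: [8, 10)
  Var1: [3, 4)
  Var2: [5, 7)
  Var3: [7, 9)
  Var4: [4, 5)
  Var5: [1, 5)
Sweep-line events (position, delta, active):
  pos=1 start -> active=1
  pos=3 start -> active=2
  pos=4 end -> active=1
  pos=4 start -> active=2
  pos=5 end -> active=1
  pos=5 end -> active=0
  pos=5 start -> active=1
  pos=7 end -> active=0
  pos=7 start -> active=1
  pos=8 start -> active=2
  pos=9 end -> active=1
  pos=10 end -> active=0
Maximum simultaneous active: 2
Minimum registers needed: 2

2


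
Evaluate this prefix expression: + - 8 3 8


Parsing prefix expression: + - 8 3 8
Step 1: Innermost operation '- 8 3'
  8 - 3 = 5
Step 2: Outer operation '+ [5] 8'
  5 + 8 = 13

13


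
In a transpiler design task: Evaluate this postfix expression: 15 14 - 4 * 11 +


Processing tokens left to right:
Push 15, Push 14
Pop 15 and 14, compute 15 - 14 = 1, push 1
Push 4
Pop 1 and 4, compute 1 * 4 = 4, push 4
Push 11
Pop 4 and 11, compute 4 + 11 = 15, push 15
Stack result: 15

15


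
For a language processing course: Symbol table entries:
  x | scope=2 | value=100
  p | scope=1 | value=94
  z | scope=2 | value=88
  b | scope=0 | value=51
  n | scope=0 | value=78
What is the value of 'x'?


Searching symbol table for 'x':
  x | scope=2 | value=100 <- MATCH
  p | scope=1 | value=94
  z | scope=2 | value=88
  b | scope=0 | value=51
  n | scope=0 | value=78
Found 'x' at scope 2 with value 100

100


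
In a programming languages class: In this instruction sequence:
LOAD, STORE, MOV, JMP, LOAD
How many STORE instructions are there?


Scanning instruction sequence for STORE:
  Position 1: LOAD
  Position 2: STORE <- MATCH
  Position 3: MOV
  Position 4: JMP
  Position 5: LOAD
Matches at positions: [2]
Total STORE count: 1

1


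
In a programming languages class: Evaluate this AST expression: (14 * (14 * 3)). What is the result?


Expression: (14 * (14 * 3))
Evaluating step by step:
  14 * 3 = 42
  14 * 42 = 588
Result: 588

588


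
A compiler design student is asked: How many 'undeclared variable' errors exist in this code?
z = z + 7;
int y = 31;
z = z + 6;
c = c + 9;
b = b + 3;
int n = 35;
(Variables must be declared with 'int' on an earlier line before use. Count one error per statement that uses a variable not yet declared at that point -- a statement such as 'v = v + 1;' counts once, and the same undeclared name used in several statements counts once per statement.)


Scanning code line by line:
  Line 1: use 'z' -> ERROR (undeclared)
  Line 2: declare 'y' -> declared = ['y']
  Line 3: use 'z' -> ERROR (undeclared)
  Line 4: use 'c' -> ERROR (undeclared)
  Line 5: use 'b' -> ERROR (undeclared)
  Line 6: declare 'n' -> declared = ['n', 'y']
Total undeclared variable errors: 4

4


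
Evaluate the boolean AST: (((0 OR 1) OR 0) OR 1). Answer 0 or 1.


Step 1: Evaluate inner node
  0 OR 1 = 1
Step 2: Evaluate next node
  1 OR 0 = 1
Step 3: Evaluate root node
  1 OR 1 = 1

1


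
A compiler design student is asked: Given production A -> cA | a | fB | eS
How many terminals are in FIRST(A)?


Production: A -> cA | a | fB | eS
Examining each alternative for leading terminals:
  A -> cA : first terminal = 'c'
  A -> a : first terminal = 'a'
  A -> fB : first terminal = 'f'
  A -> eS : first terminal = 'e'
FIRST(A) = {a, c, e, f}
Count: 4

4


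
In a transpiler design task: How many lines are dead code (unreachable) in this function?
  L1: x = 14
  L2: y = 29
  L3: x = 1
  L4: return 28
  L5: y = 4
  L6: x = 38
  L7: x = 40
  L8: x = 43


Analyzing control flow:
  L1: reachable (before return)
  L2: reachable (before return)
  L3: reachable (before return)
  L4: reachable (return statement)
  L5: DEAD (after return at L4)
  L6: DEAD (after return at L4)
  L7: DEAD (after return at L4)
  L8: DEAD (after return at L4)
Return at L4, total lines = 8
Dead lines: L5 through L8
Count: 4

4


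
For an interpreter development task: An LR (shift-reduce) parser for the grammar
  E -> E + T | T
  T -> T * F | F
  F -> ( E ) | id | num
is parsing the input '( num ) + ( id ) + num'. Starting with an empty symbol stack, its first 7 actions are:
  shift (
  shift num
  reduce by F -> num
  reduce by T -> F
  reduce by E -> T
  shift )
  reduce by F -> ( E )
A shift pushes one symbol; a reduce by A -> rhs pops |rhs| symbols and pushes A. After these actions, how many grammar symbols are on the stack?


Tracking the symbol stack through each action:
  Action 1: shift '(' : push -> stack = [(] (size 1)
  Action 2: shift 'num' : push -> stack = [(, num] (size 2)
  Action 3: reduce by F -> num : pop 1, push F -> stack = [(, F] (size 2)
  Action 4: reduce by T -> F : pop 1, push T -> stack = [(, T] (size 2)
  Action 5: reduce by E -> T : pop 1, push E -> stack = [(, E] (size 2)
  Action 6: shift ')' : push -> stack = [(, E, )] (size 3)
  Action 7: reduce by F -> ( E ) : pop 3, push F -> stack = [F] (size 1)
Final stack size: 1

1


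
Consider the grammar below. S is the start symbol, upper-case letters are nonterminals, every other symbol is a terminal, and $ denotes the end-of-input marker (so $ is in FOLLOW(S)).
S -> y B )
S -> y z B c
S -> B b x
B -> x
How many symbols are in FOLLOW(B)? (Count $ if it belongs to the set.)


S is the start symbol and does not occur in any rule body, so FOLLOW(S) = {$}.
Examining every occurrence of B in a rule body:
  S -> y B ) : B is followed by terminal ')' -> add ')'
  S -> y z B c : B is followed by terminal 'c' -> add 'c'
  S -> B b x : B is followed by terminal 'b' -> add 'b'
  B -> x : B does not occur in the body -> contributes nothing
FOLLOW(B) = {), b, c}
Count: 3

3


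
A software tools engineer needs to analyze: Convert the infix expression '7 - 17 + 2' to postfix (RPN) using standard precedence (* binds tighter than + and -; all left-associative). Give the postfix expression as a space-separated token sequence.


Applying the shunting-yard algorithm:
  Operand 7 -> output
  Push '-' onto operator stack -> op-stack: [-]
  Operand 17 -> output
  See '+' (prec 1); top '-' (prec 1) >= it -> pop '-' to output
  Push '+' onto operator stack -> op-stack: [+]
  Operand 2 -> output
  End of input: pop '+' to output
Postfix result: 7 17 - 2 +

7 17 - 2 +


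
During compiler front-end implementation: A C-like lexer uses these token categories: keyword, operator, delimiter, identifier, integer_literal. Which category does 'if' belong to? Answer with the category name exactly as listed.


Token: 'if'
Checking categories:
  identifier: no
  integer_literal: no
  operator: no
  keyword: YES
  delimiter: no
Category: keyword

keyword
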